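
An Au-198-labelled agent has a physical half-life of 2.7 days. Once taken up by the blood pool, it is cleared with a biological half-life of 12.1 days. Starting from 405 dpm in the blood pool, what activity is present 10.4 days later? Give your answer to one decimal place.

15.5 dpm

1/t_eff = 1/t_phys + 1/t_biol = 1/2.7 + 1/12.1 = 0.45301 per day.
t_eff = 2.7 × 12.1 / (2.7 + 12.1) ≈ 2.2074 days.
Remaining = 405 × (1/2)^(10.4/2.2074) = 405 × (1/2)^4.7114 ≈ 15.46 dpm.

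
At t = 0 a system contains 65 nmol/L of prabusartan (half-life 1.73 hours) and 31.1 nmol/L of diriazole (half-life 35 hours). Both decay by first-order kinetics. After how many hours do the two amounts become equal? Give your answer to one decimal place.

Set 65·(1/2)^(t/1.73) = 31.1·(1/2)^(t/35).
Taking log₂: log₂(65/31.1) = t·(1/1.73 − 1/35).
log₂(2.09) = 1.0635; 1/1.73 − 1/35 = 0.54946.
t = 1.0635 / 0.54946 ≈ 1.9356 hours.

1.9 hours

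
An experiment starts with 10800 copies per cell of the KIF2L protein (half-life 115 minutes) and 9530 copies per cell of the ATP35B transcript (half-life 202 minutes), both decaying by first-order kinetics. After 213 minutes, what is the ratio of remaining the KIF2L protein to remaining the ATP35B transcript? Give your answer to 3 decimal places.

0.652

KIF2L protein: 10800 × (1/2)^(213/115) = 10800 × (1/2)^1.8522 ≈ 2991.3 copies per cell.
ATP35B transcript: 9530 × (1/2)^(213/202) = 9530 × (1/2)^1.0545 ≈ 4588.5 copies per cell.
Ratio ≈ 2991.3 / 4588.5 ≈ 0.65192.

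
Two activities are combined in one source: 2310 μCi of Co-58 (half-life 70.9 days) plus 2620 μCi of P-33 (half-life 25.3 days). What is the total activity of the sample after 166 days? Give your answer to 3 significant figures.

Co-58: 2310 × (1/2)^(166/70.9) = 2310 × (1/2)^2.3413 ≈ 455.83 μCi.
P-33: 2620 × (1/2)^(166/25.3) = 2620 × (1/2)^6.5613 ≈ 27.744 μCi.
Total = 455.83 + 27.744 ≈ 483.57 μCi.

484 μCi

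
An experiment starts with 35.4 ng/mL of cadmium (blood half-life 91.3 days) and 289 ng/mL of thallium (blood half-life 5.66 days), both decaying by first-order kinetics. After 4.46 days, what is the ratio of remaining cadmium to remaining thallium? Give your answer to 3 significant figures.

0.204

cadmium: 35.4 × (1/2)^(4.46/91.3) = 35.4 × (1/2)^0.04885 ≈ 34.221 ng/mL.
thallium: 289 × (1/2)^(4.46/5.66) = 289 × (1/2)^0.78799 ≈ 167.37 ng/mL.
Ratio ≈ 34.221 / 167.37 ≈ 0.20446.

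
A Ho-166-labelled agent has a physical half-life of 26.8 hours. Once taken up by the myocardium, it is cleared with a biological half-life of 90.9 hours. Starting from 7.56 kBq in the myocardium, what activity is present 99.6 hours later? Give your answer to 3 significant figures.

0.269 kBq

1/t_eff = 1/t_phys + 1/t_biol = 1/26.8 + 1/90.9 = 0.048315 per hour.
t_eff = 26.8 × 90.9 / (26.8 + 90.9) ≈ 20.698 hours.
Remaining = 7.56 × (1/2)^(99.6/20.698) = 7.56 × (1/2)^4.8121 ≈ 0.26911 kBq.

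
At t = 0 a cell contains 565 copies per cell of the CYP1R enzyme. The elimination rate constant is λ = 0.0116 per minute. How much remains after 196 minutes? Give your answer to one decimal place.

58.2 copies per cell

t½ = ln 2 / λ = 0.69315 / 0.0116 ≈ 59.754 minutes.
Number of half-lives: n = 196/59.754 ≈ 3.2801.
Remaining = 565 × (1/2)^3.2801 = 565 × 0.10294 ≈ 58.162 copies per cell.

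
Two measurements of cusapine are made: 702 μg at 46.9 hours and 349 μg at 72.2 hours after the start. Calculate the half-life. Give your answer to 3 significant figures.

Over Δt = 72.2 − 46.9 = 25.3 hours, the level fell by a factor of 702/349 ≈ 2.0115.
n = log₂(2.0115) ≈ 1.0082 half-lives, so t½ = 25.3/1.0082 ≈ 25.093 hours.

25.1 hours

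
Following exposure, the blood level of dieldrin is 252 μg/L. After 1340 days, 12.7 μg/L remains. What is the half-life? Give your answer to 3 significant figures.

A/A₀ = 12.7/252 ≈ 0.050397.
n = log₂(19.843) ≈ 4.3105 half-lives elapsed in 1340 days.
t½ = 1340/4.3105 ≈ 310.87 days.

311 days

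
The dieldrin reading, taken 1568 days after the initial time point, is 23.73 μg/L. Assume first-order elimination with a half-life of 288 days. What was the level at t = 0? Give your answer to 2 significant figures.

1000 μg/L

Number of half-lives elapsed: n = 1568/288 ≈ 5.4444.
A₀ = A × 2^n = 23.73 × 2^5.4444 = 23.73 × 43.545 ≈ 1033.3 μg/L.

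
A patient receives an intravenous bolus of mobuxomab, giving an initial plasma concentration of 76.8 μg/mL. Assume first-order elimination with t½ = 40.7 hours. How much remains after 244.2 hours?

1.2 μg/mL

Elapsed time is 6 half-lives (244.2/40.7).
Each half-life halves the amount: 76.8 × (1/2)^6 = 76.8/64 = 1.2 μg/mL.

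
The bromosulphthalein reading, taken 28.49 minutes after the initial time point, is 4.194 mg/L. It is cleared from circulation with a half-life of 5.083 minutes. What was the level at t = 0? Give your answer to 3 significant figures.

204 mg/L

Number of half-lives elapsed: n = 28.49/5.083 ≈ 5.605.
A₀ = A × 2^n = 4.194 × 2^5.605 = 4.194 × 48.67 ≈ 204.12 mg/L.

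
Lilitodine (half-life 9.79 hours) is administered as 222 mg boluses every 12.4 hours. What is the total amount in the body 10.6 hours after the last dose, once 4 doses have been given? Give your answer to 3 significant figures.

174 mg

The 4 doses were given 47.8, 35.4, 23, 10.6 hours ago.
Total = 222·(1/2)^(47.8/9.79) + 222·(1/2)^(35.4/9.79) + 222·(1/2)^(23/9.79) + 222·(1/2)^(10.6/9.79)
      = 7.526 + 18.107 + 43.564 + 104.81 ≈ 174.01 mg.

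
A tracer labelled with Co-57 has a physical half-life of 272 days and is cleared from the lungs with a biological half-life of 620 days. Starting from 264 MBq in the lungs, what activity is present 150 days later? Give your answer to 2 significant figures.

150 MBq

1/t_eff = 1/t_phys + 1/t_biol = 1/272 + 1/620 = 0.0052894 per day.
t_eff = 272 × 620 / (272 + 620) ≈ 189.06 days.
Remaining = 264 × (1/2)^(150/189.06) = 264 × (1/2)^0.79341 ≈ 152.32 MBq.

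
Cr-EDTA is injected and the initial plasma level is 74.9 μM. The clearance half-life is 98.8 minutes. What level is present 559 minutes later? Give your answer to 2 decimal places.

Number of half-lives: n = 559/98.8 ≈ 5.6579.
Remaining = 74.9 × (1/2)^5.6579 = 74.9 × 0.019806 ≈ 1.4835 μM.

1.48 μM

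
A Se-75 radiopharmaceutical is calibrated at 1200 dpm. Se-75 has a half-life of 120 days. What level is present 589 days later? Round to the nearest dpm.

40 dpm

Number of half-lives: n = 589/120 ≈ 4.9083.
Remaining = 1200 × (1/2)^4.9083 = 1200 × 0.0333 ≈ 39.96 dpm.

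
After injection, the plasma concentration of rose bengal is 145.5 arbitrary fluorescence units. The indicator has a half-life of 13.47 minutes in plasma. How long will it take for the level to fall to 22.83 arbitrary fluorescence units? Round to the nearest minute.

Fraction remaining = 22.83/145.5 ≈ 0.15691.
n = log₂(145.5/22.83) = ln(6.3732)/ln 2 ≈ 2.672 half-lives.
t = n × t½ = 2.672 × 13.47 ≈ 35.992 minutes.

36 minutes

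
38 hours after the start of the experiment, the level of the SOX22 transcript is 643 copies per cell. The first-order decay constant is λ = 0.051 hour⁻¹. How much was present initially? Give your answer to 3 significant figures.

t½ = ln 2 / λ = 0.69315 / 0.051 ≈ 13.591 hours.
Number of half-lives elapsed: n = 38/13.591 ≈ 2.7959.
A₀ = A × 2^n = 643 × 2^2.7959 = 643 × 6.9448 ≈ 4465.5 copies per cell.

4470 copies per cell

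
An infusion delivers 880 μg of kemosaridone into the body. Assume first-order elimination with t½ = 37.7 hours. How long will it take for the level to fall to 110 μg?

110/880 = 1/8, so 3 half-lives have elapsed.
t = 3 × 37.7 = 113.1 hours.

113.1 hours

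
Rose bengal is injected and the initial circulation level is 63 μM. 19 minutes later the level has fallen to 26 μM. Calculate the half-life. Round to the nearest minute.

15 minutes

A/A₀ = 26/63 ≈ 0.4127.
n = log₂(2.4231) ≈ 1.2768 half-lives elapsed in 19 minutes.
t½ = 19/1.2768 ≈ 14.88 minutes.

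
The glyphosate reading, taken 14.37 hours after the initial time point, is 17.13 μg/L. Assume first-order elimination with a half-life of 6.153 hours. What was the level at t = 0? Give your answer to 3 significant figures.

Number of half-lives elapsed: n = 14.37/6.153 ≈ 2.3354.
A₀ = A × 2^n = 17.13 × 2^2.3354 = 17.13 × 5.0471 ≈ 86.456 μg/L.

86.5 μg/L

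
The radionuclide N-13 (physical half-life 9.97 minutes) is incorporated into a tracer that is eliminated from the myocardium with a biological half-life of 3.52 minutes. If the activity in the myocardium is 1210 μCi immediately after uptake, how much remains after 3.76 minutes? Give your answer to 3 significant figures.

1/t_eff = 1/t_phys + 1/t_biol = 1/9.97 + 1/3.52 = 0.38439 per minute.
t_eff = 9.97 × 3.52 / (9.97 + 3.52) ≈ 2.6015 minutes.
Remaining = 1210 × (1/2)^(3.76/2.6015) = 1210 × (1/2)^1.4453 ≈ 444.33 μCi.

444 μCi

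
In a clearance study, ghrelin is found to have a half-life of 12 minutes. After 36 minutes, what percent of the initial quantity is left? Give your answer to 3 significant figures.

n = 36/12 ≈ 3 half-lives.
Fraction remaining = (1/2)^3 ≈ 0.125, i.e. 12.5%.

12.5%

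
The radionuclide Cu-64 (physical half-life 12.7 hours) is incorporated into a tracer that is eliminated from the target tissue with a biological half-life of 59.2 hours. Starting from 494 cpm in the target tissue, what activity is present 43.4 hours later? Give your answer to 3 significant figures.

1/t_eff = 1/t_phys + 1/t_biol = 1/12.7 + 1/59.2 = 0.095632 per hour.
t_eff = 12.7 × 59.2 / (12.7 + 59.2) ≈ 10.457 hours.
Remaining = 494 × (1/2)^(43.4/10.457) = 494 × (1/2)^4.1504 ≈ 27.818 cpm.

27.8 cpm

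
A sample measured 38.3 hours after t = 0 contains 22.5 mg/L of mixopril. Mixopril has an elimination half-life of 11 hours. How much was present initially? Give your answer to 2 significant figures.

Number of half-lives elapsed: n = 38.3/11 ≈ 3.4818.
A₀ = A × 2^n = 22.5 × 2^3.4818 = 22.5 × 11.172 ≈ 251.37 mg/L.

250 mg/L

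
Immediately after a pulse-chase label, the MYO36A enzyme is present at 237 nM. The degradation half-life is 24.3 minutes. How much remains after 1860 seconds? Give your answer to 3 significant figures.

Convert the elapsed time: 1860 seconds = 31 minutes.
Number of half-lives: n = 31/24.3 ≈ 1.2757.
Remaining = 237 × (1/2)^1.2757 = 237 × 0.41302 ≈ 97.885 nM.

97.9 nM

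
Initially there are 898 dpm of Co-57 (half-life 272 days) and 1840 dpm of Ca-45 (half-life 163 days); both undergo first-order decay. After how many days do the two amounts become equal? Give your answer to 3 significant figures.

Set 898·(1/2)^(t/272) = 1840·(1/2)^(t/163).
Taking log₂: log₂(898/1840) = t·(1/272 − 1/163).
log₂(0.48804) = -1.0349; 1/272 − 1/163 = -0.0024585.
t = -1.0349 / -0.0024585 ≈ 420.96 days.

421 days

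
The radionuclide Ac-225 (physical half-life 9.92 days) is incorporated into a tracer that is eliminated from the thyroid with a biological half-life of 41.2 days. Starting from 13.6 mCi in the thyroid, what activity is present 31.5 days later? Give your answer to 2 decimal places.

1/t_eff = 1/t_phys + 1/t_biol = 1/9.92 + 1/41.2 = 0.12508 per day.
t_eff = 9.92 × 41.2 / (9.92 + 41.2) ≈ 7.995 days.
Remaining = 13.6 × (1/2)^(31.5/7.995) = 13.6 × (1/2)^3.94 ≈ 0.88612 mCi.

0.89 mCi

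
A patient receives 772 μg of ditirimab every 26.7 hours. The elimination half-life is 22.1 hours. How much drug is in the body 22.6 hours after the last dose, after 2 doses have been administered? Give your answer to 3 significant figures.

544 μg

The 2 doses were given 49.3, 22.6 hours ago.
Total = 772·(1/2)^(49.3/22.1) + 772·(1/2)^(22.6/22.1)
      = 164.47 + 379.99 ≈ 544.46 μg.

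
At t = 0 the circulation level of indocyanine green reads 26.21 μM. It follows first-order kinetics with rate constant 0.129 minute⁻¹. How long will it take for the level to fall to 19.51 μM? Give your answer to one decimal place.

t½ = ln 2 / k = 0.69315 / 0.129 ≈ 5.3732 minutes.
Fraction remaining = 19.51/26.21 ≈ 0.74437.
n = log₂(26.21/19.51) = ln(1.3434)/ln 2 ≈ 0.4259 half-lives.
t = n × t½ = 0.4259 × 5.3732 ≈ 2.2885 minutes.

2.3 minutes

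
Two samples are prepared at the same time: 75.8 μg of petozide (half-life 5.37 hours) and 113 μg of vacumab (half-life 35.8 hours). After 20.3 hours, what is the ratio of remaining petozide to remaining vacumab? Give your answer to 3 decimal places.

petozide: 75.8 × (1/2)^(20.3/5.37) = 75.8 × (1/2)^3.7803 ≈ 5.5169 μg.
vacumab: 113 × (1/2)^(20.3/35.8) = 113 × (1/2)^0.56704 ≈ 76.275 μg.
Ratio ≈ 5.5169 / 76.275 ≈ 0.072329.

0.072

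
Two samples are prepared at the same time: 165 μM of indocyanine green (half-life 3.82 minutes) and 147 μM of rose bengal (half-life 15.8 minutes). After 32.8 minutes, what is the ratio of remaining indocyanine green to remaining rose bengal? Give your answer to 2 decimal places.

0.01

indocyanine green: 165 × (1/2)^(32.8/3.82) = 165 × (1/2)^8.5864 ≈ 0.42926 μM.
rose bengal: 147 × (1/2)^(32.8/15.8) = 147 × (1/2)^2.0759 ≈ 34.865 μM.
Ratio ≈ 0.42926 / 34.865 ≈ 0.012312.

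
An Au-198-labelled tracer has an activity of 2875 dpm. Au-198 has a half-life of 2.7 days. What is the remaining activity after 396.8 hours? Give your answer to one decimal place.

41.2 dpm

Convert the elapsed time: 396.8 hours = 16.5333 days.
Number of half-lives: n = 16.5333/2.7 ≈ 6.1235.
Remaining = 2875 × (1/2)^6.1235 = 2875 × 0.014344 ≈ 41.238 dpm.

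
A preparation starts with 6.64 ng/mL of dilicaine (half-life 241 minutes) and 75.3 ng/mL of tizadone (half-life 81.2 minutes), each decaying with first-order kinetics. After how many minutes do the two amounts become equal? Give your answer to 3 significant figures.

Set 6.64·(1/2)^(t/241) = 75.3·(1/2)^(t/81.2).
Taking log₂: log₂(6.64/75.3) = t·(1/241 − 1/81.2).
log₂(0.088181) = -3.5034; 1/241 − 1/81.2 = -0.0081659.
t = -3.5034 / -0.0081659 ≈ 429.03 minutes.

429 minutes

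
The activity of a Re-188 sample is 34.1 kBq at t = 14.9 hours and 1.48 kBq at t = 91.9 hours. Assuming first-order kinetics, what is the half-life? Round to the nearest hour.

Over Δt = 91.9 − 14.9 = 77 hours, the level fell by a factor of 34.1/1.48 ≈ 23.041.
n = log₂(23.041) ≈ 4.5261 half-lives, so t½ = 77/4.5261 ≈ 17.012 hours.

17 hours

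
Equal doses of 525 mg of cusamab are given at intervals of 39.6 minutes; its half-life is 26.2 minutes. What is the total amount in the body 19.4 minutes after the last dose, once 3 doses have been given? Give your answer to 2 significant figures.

460 mg

The 3 doses were given 98.6, 59, 19.4 minutes ago.
Total = 525·(1/2)^(98.6/26.2) + 525·(1/2)^(59/26.2) + 525·(1/2)^(19.4/26.2)
      = 38.661 + 110.22 + 314.24 ≈ 463.12 mg.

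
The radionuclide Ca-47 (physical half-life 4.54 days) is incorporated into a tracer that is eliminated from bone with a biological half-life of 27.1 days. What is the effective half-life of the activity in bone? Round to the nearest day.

4 days

1/t_eff = 1/t_phys + 1/t_biol = 1/4.54 + 1/27.1 = 0.25716 per day.
t_eff = 4.54 × 27.1 / (4.54 + 27.1) ≈ 3.8886 days.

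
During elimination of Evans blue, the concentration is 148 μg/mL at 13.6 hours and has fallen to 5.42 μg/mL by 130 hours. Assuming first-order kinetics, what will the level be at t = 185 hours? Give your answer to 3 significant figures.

1.14 μg/mL

Over Δt = 130 − 13.6 = 116.4 hours, the level fell by a factor of 148/5.42 ≈ 27.306.
n = log₂(27.306) ≈ 4.7712 half-lives, so t½ = 116.4/4.7712 ≈ 24.397 hours.
From t = 130 to t = 185: 5.42 × (1/2)^((185−130)/24.397) ≈ 1.1359 μg/mL.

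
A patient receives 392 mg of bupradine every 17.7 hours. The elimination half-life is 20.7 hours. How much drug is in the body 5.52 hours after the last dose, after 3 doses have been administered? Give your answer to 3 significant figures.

606 mg

The 3 doses were given 40.92, 23.22, 5.52 hours ago.
Total = 392·(1/2)^(40.92/20.7) + 392·(1/2)^(23.22/20.7) + 392·(1/2)^(5.52/20.7)
      = 99.588 + 180.14 + 325.85 ≈ 605.57 mg.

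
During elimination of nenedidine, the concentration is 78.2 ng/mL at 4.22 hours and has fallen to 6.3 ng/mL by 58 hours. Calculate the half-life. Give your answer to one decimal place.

14.8 hours

Over Δt = 58 − 4.22 = 53.78 hours, the level fell by a factor of 78.2/6.3 ≈ 12.413.
n = log₂(12.413) ≈ 3.6337 half-lives, so t½ = 53.78/3.6337 ≈ 14.8 hours.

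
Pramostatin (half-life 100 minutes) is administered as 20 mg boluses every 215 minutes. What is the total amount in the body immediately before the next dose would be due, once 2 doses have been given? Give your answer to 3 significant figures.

The 2 doses were given 430, 215 minutes ago.
Total = 20·(1/2)^(430/100) + 20·(1/2)^(215/100)
      = 1.0153 + 4.5063 ≈ 5.5216 mg.

5.52 mg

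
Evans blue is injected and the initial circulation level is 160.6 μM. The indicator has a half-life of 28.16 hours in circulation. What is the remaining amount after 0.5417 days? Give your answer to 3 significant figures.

Convert the elapsed time: 0.5417 days = 13.0008 hours.
Number of half-lives: n = 13.0008/28.16 ≈ 0.46168.
Remaining = 160.6 × (1/2)^0.46168 = 160.6 × 0.72614 ≈ 116.62 μM.

117 μM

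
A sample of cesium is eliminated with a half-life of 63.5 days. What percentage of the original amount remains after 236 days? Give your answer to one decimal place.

n = 236/63.5 ≈ 3.7165 half-lives.
Fraction remaining = (1/2)^3.7165 ≈ 0.07607, i.e. 7.607%.

7.6%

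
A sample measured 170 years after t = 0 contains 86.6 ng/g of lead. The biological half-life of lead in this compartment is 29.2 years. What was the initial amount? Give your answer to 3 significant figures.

Number of half-lives elapsed: n = 170/29.2 ≈ 5.8219.
A₀ = A × 2^n = 86.6 × 2^5.8219 = 86.6 × 56.568 ≈ 4898.8 ng/g.

4900 ng/g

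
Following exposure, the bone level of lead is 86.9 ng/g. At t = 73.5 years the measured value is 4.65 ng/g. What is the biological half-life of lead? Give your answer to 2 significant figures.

17 years

A/A₀ = 4.65/86.9 ≈ 0.05351.
n = log₂(18.688) ≈ 4.2241 half-lives elapsed in 73.5 years.
t½ = 73.5/4.2241 ≈ 17.4 years.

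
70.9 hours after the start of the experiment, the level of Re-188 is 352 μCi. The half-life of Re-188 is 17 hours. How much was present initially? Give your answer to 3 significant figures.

6340 μCi

Number of half-lives elapsed: n = 70.9/17 ≈ 4.1706.
A₀ = A × 2^n = 352 × 2^4.1706 = 352 × 18.008 ≈ 6338.9 μCi.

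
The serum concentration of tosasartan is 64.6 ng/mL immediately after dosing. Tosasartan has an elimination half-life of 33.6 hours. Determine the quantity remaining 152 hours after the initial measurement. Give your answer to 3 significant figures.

Number of half-lives: n = 152/33.6 ≈ 4.5238.
Remaining = 64.6 × (1/2)^4.5238 = 64.6 × 0.043471 ≈ 2.8082 ng/mL.

2.81 ng/mL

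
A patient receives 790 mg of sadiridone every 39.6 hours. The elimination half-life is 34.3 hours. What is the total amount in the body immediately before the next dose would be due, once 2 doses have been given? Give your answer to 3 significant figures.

The 2 doses were given 79.2, 39.6 hours ago.
Total = 790·(1/2)^(79.2/34.3) + 790·(1/2)^(39.6/34.3)
      = 159.42 + 354.88 ≈ 514.3 mg.

514 mg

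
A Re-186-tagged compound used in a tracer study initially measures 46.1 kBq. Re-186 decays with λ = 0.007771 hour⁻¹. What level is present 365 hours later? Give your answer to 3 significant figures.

t½ = ln 2 / λ = 0.69315 / 0.007771 ≈ 89.197 hours.
Number of half-lives: n = 365/89.197 ≈ 4.0921.
Remaining = 46.1 × (1/2)^4.0921 = 46.1 × 0.058635 ≈ 2.7031 kBq.

2.70 kBq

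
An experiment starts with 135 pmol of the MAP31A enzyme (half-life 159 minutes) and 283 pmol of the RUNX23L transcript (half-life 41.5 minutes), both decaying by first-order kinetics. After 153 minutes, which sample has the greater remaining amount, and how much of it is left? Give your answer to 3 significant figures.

MAP31A enzyme, 69.3 pmol

MAP31A enzyme: 135 × (1/2)^0.96226 ≈ 69.289 pmol.
RUNX23L transcript: 283 × (1/2)^3.6867 ≈ 21.977 pmol.
MAP31A enzyme has more remaining, at ≈ 69.289 pmol.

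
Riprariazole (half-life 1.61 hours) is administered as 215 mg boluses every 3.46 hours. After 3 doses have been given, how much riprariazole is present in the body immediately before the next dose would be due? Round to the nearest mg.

62 mg

The 3 doses were given 10.38, 6.92, 3.46 hours ago.
Total = 215·(1/2)^(10.38/1.61) + 215·(1/2)^(6.92/1.61) + 215·(1/2)^(3.46/1.61)
      = 2.464 + 10.929 + 48.474 ≈ 61.866 mg.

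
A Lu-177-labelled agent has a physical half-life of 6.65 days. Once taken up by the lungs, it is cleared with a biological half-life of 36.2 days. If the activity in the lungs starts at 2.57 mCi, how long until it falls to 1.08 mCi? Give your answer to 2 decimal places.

1/t_eff = 1/t_phys + 1/t_biol = 1/6.65 + 1/36.2 = 0.178 per day.
t_eff = 6.65 × 36.2 / (6.65 + 36.2) ≈ 5.618 days.
n = log₂(2.57/1.08) ≈ 1.2507; t = 1.2507 × 5.618 ≈ 7.0266 days.

7.03 days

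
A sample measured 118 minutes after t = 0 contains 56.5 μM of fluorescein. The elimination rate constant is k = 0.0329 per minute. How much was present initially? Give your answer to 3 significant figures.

t½ = ln 2 / k = 0.69315 / 0.0329 ≈ 21.068 minutes.
Number of half-lives elapsed: n = 118/21.068 ≈ 5.6008.
A₀ = A × 2^n = 56.5 × 2^5.6008 = 56.5 × 48.531 ≈ 2742 μM.

2740 μM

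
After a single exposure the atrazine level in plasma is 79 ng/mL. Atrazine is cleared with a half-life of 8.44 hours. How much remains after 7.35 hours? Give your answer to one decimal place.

43.2 ng/mL

Number of half-lives: n = 7.35/8.44 ≈ 0.87085.
Remaining = 79 × (1/2)^0.87085 = 79 × 0.54682 ≈ 43.199 ng/mL.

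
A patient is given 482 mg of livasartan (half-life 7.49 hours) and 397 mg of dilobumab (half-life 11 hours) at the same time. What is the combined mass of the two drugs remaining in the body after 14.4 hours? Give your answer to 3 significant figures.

287 mg

livasartan: 482 × (1/2)^(14.4/7.49) = 482 × (1/2)^1.9226 ≈ 127.14 mg.
dilobumab: 397 × (1/2)^(14.4/11) = 397 × (1/2)^1.3091 ≈ 160.22 mg.
Total = 127.14 + 160.22 ≈ 287.36 mg.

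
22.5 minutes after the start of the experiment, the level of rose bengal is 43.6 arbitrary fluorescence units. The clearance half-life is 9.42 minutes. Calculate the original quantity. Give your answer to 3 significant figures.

Number of half-lives elapsed: n = 22.5/9.42 ≈ 2.3885.
A₀ = A × 2^n = 43.6 × 2^2.3885 = 43.6 × 5.2363 ≈ 228.3 arbitrary fluorescence units.

228 arbitrary fluorescence units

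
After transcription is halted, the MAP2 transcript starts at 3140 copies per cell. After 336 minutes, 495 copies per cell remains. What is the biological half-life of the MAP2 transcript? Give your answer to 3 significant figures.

A/A₀ = 495/3140 ≈ 0.15764.
n = log₂(6.3434) ≈ 2.6653 half-lives elapsed in 336 minutes.
t½ = 336/2.6653 ≈ 126.07 minutes.

126 minutes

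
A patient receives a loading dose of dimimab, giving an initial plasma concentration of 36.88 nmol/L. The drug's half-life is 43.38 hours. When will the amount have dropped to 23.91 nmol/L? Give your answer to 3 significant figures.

Fraction remaining = 23.91/36.88 ≈ 0.64832.
n = log₂(36.88/23.91) = ln(1.5425)/ln 2 ≈ 0.62522 half-lives.
t = n × t½ = 0.62522 × 43.38 ≈ 27.122 hours.

27.1 hours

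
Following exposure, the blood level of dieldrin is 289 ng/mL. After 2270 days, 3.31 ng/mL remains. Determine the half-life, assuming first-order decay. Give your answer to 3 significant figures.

352 days

A/A₀ = 3.31/289 ≈ 0.011453.
n = log₂(87.311) ≈ 6.4481 half-lives elapsed in 2270 days.
t½ = 2270/6.4481 ≈ 352.04 days.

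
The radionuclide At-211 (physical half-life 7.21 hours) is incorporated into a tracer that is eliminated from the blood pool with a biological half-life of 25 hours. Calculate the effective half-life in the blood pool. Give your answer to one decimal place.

1/t_eff = 1/t_phys + 1/t_biol = 1/7.21 + 1/25 = 0.1787 per hour.
t_eff = 7.21 × 25 / (7.21 + 25) ≈ 5.5961 hours.

5.6 hours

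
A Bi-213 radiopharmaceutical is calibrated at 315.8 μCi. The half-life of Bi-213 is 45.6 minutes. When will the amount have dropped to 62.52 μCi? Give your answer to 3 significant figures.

Fraction remaining = 62.52/315.8 ≈ 0.19797.
n = log₂(315.8/62.52) = ln(5.0512)/ln 2 ≈ 2.3366 half-lives.
t = n × t½ = 2.3366 × 45.6 ≈ 106.55 minutes.

107 minutes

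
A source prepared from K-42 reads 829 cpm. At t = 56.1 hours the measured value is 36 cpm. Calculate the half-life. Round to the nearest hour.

12 hours

A/A₀ = 36/829 ≈ 0.043426.
n = log₂(23.028) ≈ 4.5253 half-lives elapsed in 56.1 hours.
t½ = 56.1/4.5253 ≈ 12.397 hours.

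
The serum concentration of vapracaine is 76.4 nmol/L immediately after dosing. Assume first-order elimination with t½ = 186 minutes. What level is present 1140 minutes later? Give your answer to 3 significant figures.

1.09 nmol/L

Number of half-lives: n = 1140/186 ≈ 6.129.
Remaining = 76.4 × (1/2)^6.129 = 76.4 × 0.014288 ≈ 1.0916 nmol/L.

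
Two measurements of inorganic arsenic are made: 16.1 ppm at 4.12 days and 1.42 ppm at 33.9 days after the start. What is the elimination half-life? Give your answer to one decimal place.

8.5 days

Over Δt = 33.9 − 4.12 = 29.78 days, the level fell by a factor of 16.1/1.42 ≈ 11.338.
n = log₂(11.338) ≈ 3.5031 half-lives, so t½ = 29.78/3.5031 ≈ 8.501 days.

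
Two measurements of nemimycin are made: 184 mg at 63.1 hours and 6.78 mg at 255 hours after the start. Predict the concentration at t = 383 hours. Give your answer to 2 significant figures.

Over Δt = 255 − 63.1 = 191.9 hours, the level fell by a factor of 184/6.78 ≈ 27.139.
n = log₂(27.139) ≈ 4.7623 half-lives, so t½ = 191.9/4.7623 ≈ 40.296 hours.
From t = 255 to t = 383: 6.78 × (1/2)^((383−255)/40.296) ≈ 0.7499 mg.

0.75 mg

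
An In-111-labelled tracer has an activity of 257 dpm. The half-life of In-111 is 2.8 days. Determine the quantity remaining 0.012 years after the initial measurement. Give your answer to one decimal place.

Convert the elapsed time: 0.012 years = 4.38 days.
Number of half-lives: n = 4.38/2.8 ≈ 1.5643.
Remaining = 257 × (1/2)^1.5643 = 257 × 0.33815 ≈ 86.903 dpm.

86.9 dpm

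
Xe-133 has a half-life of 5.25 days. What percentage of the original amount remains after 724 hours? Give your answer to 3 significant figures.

724 hours = 30.1667 days.
n = 30.1667/5.25 ≈ 5.746 half-lives.
Fraction remaining = (1/2)^5.746 ≈ 0.018633, i.e. 1.8633%.

1.86%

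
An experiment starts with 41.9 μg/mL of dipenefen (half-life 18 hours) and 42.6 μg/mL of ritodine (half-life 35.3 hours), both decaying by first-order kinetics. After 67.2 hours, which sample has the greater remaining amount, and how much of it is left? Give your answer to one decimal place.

ritodine, 11.4 μg/mL

dipenefen: 41.9 × (1/2)^3.7333 ≈ 3.1504 μg/mL.
ritodine: 42.6 × (1/2)^1.9037 ≈ 11.385 μg/mL.
Ritodine has more remaining, at ≈ 11.385 μg/mL.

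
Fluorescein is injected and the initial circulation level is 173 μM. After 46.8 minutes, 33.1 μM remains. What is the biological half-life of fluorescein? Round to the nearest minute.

20 minutes

A/A₀ = 33.1/173 ≈ 0.19133.
n = log₂(5.2266) ≈ 2.3859 half-lives elapsed in 46.8 minutes.
t½ = 46.8/2.3859 ≈ 19.615 minutes.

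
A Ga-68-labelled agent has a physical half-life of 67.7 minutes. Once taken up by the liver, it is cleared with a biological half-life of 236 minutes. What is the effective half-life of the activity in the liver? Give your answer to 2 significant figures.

1/t_eff = 1/t_phys + 1/t_biol = 1/67.7 + 1/236 = 0.019008 per minute.
t_eff = 67.7 × 236 / (67.7 + 236) ≈ 52.608 minutes.

53 minutes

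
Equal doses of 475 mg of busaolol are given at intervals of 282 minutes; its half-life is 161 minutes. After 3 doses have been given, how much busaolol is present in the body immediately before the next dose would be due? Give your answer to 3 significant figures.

The 3 doses were given 846, 564, 282 minutes ago.
Total = 475·(1/2)^(846/161) + 475·(1/2)^(564/161) + 475·(1/2)^(282/161)
      = 12.442 + 41.894 + 141.07 ≈ 195.4 mg.

195 mg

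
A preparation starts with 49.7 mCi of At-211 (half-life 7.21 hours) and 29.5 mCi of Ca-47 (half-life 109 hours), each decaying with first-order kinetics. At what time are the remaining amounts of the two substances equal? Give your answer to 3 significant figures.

5.81 hours

Set 49.7·(1/2)^(t/7.21) = 29.5·(1/2)^(t/109).
Taking log₂: log₂(49.7/29.5) = t·(1/7.21 − 1/109).
log₂(1.6847) = 0.75253; 1/7.21 − 1/109 = 0.12952.
t = 0.75253 / 0.12952 ≈ 5.8101 hours.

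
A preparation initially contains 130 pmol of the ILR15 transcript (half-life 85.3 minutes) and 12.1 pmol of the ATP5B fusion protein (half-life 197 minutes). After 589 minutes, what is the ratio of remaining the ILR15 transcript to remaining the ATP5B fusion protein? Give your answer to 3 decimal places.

ILR15 transcript: 130 × (1/2)^(589/85.3) = 130 × (1/2)^6.905 ≈ 1.0847 pmol.
ATP5B fusion protein: 12.1 × (1/2)^(589/197) = 12.1 × (1/2)^2.9898 ≈ 1.5232 pmol.
Ratio ≈ 1.0847 / 1.5232 ≈ 0.71214.

0.712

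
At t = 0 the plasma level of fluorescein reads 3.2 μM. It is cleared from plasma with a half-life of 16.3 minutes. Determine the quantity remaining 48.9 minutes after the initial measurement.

0.4 μM

Elapsed time is 3 half-lives (48.9/16.3).
Each half-life halves the amount: 3.2 × (1/2)^3 = 3.2/8 = 0.4 μM.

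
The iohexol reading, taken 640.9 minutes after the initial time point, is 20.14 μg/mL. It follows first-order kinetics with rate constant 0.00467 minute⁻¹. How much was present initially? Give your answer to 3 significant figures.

402 μg/mL

t½ = ln 2 / λ = 0.69315 / 0.00467 ≈ 148.43 minutes.
Number of half-lives elapsed: n = 640.9/148.43 ≈ 4.318.
A₀ = A × 2^n = 20.14 × 2^4.318 = 20.14 × 19.945 ≈ 401.7 μg/mL.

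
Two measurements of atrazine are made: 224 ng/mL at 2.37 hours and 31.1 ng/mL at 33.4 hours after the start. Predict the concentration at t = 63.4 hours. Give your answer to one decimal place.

4.6 ng/mL

Over Δt = 33.4 − 2.37 = 31.03 hours, the level fell by a factor of 224/31.1 ≈ 7.2026.
n = log₂(7.2026) ≈ 2.8485 half-lives, so t½ = 31.03/2.8485 ≈ 10.893 hours.
From t = 33.4 to t = 63.4: 31.1 × (1/2)^((63.4−33.4)/10.893) ≈ 4.6104 ng/mL.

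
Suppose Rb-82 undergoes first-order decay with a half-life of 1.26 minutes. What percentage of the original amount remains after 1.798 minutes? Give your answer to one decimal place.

n = 1.798/1.26 ≈ 1.427 half-lives.
Fraction remaining = (1/2)^1.427 ≈ 0.37191, i.e. 37.191%.

37.2%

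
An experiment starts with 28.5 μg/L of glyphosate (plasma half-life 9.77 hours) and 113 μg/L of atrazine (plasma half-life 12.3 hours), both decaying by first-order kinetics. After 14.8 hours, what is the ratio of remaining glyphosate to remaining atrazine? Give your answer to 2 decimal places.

glyphosate: 28.5 × (1/2)^(14.8/9.77) = 28.5 × (1/2)^1.5148 ≈ 9.9731 μg/L.
atrazine: 113 × (1/2)^(14.8/12.3) = 113 × (1/2)^1.2033 ≈ 49.075 μg/L.
Ratio ≈ 9.9731 / 49.075 ≈ 0.20322.

0.20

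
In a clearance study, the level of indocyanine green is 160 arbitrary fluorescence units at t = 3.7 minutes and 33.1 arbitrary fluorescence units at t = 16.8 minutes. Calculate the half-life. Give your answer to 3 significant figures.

Over Δt = 16.8 − 3.7 = 13.1 minutes, the level fell by a factor of 160/33.1 ≈ 4.8338.
n = log₂(4.8338) ≈ 2.2732 half-lives, so t½ = 13.1/2.2732 ≈ 5.7629 minutes.

5.76 minutes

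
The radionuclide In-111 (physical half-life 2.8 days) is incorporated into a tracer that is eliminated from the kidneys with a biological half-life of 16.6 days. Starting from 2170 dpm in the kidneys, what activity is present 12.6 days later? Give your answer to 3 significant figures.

1/t_eff = 1/t_phys + 1/t_biol = 1/2.8 + 1/16.6 = 0.41738 per day.
t_eff = 2.8 × 16.6 / (2.8 + 16.6) ≈ 2.3959 days.
Remaining = 2170 × (1/2)^(12.6/2.3959) = 2170 × (1/2)^5.259 ≈ 56.667 dpm.

56.7 dpm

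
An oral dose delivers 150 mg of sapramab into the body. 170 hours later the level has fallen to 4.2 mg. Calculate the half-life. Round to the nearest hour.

A/A₀ = 4.2/150 ≈ 0.028.
n = log₂(35.714) ≈ 5.1584 half-lives elapsed in 170 hours.
t½ = 170/5.1584 ≈ 32.956 hours.

33 hours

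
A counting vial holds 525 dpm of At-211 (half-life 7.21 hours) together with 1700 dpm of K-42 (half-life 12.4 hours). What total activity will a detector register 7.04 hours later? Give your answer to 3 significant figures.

1410 dpm

At-211: 525 × (1/2)^(7.04/7.21) = 525 × (1/2)^0.97642 ≈ 266.83 dpm.
K-42: 1700 × (1/2)^(7.04/12.4) = 1700 × (1/2)^0.56774 ≈ 1146.9 dpm.
Total = 266.83 + 1146.9 ≈ 1413.8 dpm.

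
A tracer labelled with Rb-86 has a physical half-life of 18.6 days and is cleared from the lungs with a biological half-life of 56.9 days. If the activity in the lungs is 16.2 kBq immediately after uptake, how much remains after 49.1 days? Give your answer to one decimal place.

1/t_eff = 1/t_phys + 1/t_biol = 1/18.6 + 1/56.9 = 0.071338 per day.
t_eff = 18.6 × 56.9 / (18.6 + 56.9) ≈ 14.018 days.
Remaining = 16.2 × (1/2)^(49.1/14.018) = 16.2 × (1/2)^3.5027 ≈ 1.4292 kBq.

1.4 kBq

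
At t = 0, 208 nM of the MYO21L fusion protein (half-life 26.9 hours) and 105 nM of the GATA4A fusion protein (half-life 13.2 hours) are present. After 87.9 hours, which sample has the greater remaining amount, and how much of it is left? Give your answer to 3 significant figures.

MYO21L fusion protein: 208 × (1/2)^3.2677 ≈ 21.597 nM.
GATA4A fusion protein: 105 × (1/2)^6.6591 ≈ 1.039 nM.
MYO21L fusion protein has more remaining, at ≈ 21.597 nM.

MYO21L fusion protein, 21.6 nM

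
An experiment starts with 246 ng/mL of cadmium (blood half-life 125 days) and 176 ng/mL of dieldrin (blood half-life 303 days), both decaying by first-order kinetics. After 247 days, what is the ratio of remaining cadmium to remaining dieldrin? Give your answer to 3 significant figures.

cadmium: 246 × (1/2)^(247/125) = 246 × (1/2)^1.976 ≈ 62.532 ng/mL.
dieldrin: 176 × (1/2)^(247/303) = 176 × (1/2)^0.81518 ≈ 100.03 ng/mL.
Ratio ≈ 62.532 / 100.03 ≈ 0.62515.

0.625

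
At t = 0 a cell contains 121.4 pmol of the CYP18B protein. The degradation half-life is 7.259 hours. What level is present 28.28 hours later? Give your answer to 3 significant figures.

Number of half-lives: n = 28.28/7.259 ≈ 3.8959.
Remaining = 121.4 × (1/2)^3.8959 = 121.4 × 0.067179 ≈ 8.1555 pmol.

8.16 pmol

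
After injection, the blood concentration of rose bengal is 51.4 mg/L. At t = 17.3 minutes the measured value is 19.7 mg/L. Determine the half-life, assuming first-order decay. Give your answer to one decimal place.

A/A₀ = 19.7/51.4 ≈ 0.38327.
n = log₂(2.6091) ≈ 1.3836 half-lives elapsed in 17.3 minutes.
t½ = 17.3/1.3836 ≈ 12.504 minutes.

12.5 minutes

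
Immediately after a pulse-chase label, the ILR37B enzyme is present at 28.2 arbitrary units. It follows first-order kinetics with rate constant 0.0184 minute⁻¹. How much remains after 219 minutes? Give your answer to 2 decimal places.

t½ = ln 2 / λ = 0.69315 / 0.0184 ≈ 37.671 minutes.
Number of half-lives: n = 219/37.671 ≈ 5.8135.
Remaining = 28.2 × (1/2)^5.8135 = 28.2 × 0.017781 ≈ 0.50144 arbitrary units.

0.50 arbitrary units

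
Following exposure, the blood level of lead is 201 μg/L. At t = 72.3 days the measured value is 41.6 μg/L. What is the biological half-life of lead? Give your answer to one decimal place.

A/A₀ = 41.6/201 ≈ 0.20697.
n = log₂(4.8317) ≈ 2.2725 half-lives elapsed in 72.3 days.
t½ = 72.3/2.2725 ≈ 31.815 days.

31.8 days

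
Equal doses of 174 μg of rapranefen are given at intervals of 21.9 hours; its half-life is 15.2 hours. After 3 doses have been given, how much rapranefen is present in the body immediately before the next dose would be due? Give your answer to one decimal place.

96.4 μg

The 3 doses were given 65.7, 43.8, 21.9 hours ago.
Total = 174·(1/2)^(65.7/15.2) + 174·(1/2)^(43.8/15.2) + 174·(1/2)^(21.9/15.2)
      = 8.6973 + 23.611 + 64.096 ≈ 96.404 μg.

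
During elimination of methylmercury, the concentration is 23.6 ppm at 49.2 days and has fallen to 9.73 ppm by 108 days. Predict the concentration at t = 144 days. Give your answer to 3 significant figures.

Over Δt = 108 − 49.2 = 58.8 days, the level fell by a factor of 23.6/9.73 ≈ 2.4255.
n = log₂(2.4255) ≈ 1.2783 half-lives, so t½ = 58.8/1.2783 ≈ 45.999 days.
From t = 108 to t = 144: 9.73 × (1/2)^((144−108)/45.999) ≈ 5.6562 ppm.

5.66 ppm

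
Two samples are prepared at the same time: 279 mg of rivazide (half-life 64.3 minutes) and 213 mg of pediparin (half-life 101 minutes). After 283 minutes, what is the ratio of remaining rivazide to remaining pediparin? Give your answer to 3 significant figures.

0.432

rivazide: 279 × (1/2)^(283/64.3) = 279 × (1/2)^4.4012 ≈ 13.204 mg.
pediparin: 213 × (1/2)^(283/101) = 213 × (1/2)^2.802 ≈ 30.542 mg.
Ratio ≈ 13.204 / 30.542 ≈ 0.43231.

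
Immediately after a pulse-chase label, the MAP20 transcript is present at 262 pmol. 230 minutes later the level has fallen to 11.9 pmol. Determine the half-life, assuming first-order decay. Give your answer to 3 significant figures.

51.6 minutes

A/A₀ = 11.9/262 ≈ 0.04542.
n = log₂(22.017) ≈ 4.4605 half-lives elapsed in 230 minutes.
t½ = 230/4.4605 ≈ 51.563 minutes.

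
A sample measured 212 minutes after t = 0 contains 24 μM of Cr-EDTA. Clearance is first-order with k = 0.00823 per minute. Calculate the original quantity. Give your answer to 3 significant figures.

t½ = ln 2 / k = 0.69315 / 0.00823 ≈ 84.222 minutes.
Number of half-lives elapsed: n = 212/84.222 ≈ 2.5172.
A₀ = A × 2^n = 24 × 2^2.5172 = 24 × 5.7245 ≈ 137.39 μM.

137 μM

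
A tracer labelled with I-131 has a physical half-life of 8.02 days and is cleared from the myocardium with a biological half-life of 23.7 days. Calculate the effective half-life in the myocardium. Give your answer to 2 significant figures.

6.0 days

1/t_eff = 1/t_phys + 1/t_biol = 1/8.02 + 1/23.7 = 0.16688 per day.
t_eff = 8.02 × 23.7 / (8.02 + 23.7) ≈ 5.9922 days.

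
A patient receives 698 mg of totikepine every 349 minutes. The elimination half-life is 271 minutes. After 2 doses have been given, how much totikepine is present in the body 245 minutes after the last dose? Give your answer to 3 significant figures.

The 2 doses were given 594, 245 minutes ago.
Total = 698·(1/2)^(594/271) + 698·(1/2)^(245/271)
      = 152.77 + 373 ≈ 525.77 mg.

526 mg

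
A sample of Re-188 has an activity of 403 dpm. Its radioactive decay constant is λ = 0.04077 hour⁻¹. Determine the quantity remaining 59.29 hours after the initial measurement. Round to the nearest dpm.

36 dpm

t½ = ln 2 / λ = 0.69315 / 0.04077 ≈ 17.001 hours.
Number of half-lives: n = 59.29/17.001 ≈ 3.4874.
Remaining = 403 × (1/2)^3.4874 = 403 × 0.089166 ≈ 35.934 dpm.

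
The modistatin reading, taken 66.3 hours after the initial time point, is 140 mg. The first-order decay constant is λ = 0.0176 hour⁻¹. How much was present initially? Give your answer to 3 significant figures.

450 mg

t½ = ln 2 / λ = 0.69315 / 0.0176 ≈ 39.383 hours.
Number of half-lives elapsed: n = 66.3/39.383 ≈ 1.6835.
A₀ = A × 2^n = 140 × 2^1.6835 = 140 × 3.212 ≈ 449.67 mg.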